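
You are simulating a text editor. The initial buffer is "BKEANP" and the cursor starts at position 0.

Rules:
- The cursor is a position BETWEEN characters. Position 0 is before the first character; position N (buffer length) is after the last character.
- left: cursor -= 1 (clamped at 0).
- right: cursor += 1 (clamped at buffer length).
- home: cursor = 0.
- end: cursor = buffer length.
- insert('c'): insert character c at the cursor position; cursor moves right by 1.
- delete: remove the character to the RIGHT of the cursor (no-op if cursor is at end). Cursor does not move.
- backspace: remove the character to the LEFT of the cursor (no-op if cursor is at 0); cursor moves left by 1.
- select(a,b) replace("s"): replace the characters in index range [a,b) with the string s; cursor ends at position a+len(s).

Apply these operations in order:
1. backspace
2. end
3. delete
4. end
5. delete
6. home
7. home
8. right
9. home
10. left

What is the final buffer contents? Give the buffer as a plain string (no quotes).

After op 1 (backspace): buf='BKEANP' cursor=0
After op 2 (end): buf='BKEANP' cursor=6
After op 3 (delete): buf='BKEANP' cursor=6
After op 4 (end): buf='BKEANP' cursor=6
After op 5 (delete): buf='BKEANP' cursor=6
After op 6 (home): buf='BKEANP' cursor=0
After op 7 (home): buf='BKEANP' cursor=0
After op 8 (right): buf='BKEANP' cursor=1
After op 9 (home): buf='BKEANP' cursor=0
After op 10 (left): buf='BKEANP' cursor=0

Answer: BKEANP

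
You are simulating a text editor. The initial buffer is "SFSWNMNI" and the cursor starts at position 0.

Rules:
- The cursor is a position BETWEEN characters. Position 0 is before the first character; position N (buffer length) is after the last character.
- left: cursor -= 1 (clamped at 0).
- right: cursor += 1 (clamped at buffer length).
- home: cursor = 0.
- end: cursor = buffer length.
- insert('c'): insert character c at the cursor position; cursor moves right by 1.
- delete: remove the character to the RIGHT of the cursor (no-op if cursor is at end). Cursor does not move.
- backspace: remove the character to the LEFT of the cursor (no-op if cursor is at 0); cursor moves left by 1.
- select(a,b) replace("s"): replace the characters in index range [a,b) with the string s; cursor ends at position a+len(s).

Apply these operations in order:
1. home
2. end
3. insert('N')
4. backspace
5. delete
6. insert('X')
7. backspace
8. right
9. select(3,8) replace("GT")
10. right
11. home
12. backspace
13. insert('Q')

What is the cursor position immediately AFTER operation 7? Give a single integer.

Answer: 8

Derivation:
After op 1 (home): buf='SFSWNMNI' cursor=0
After op 2 (end): buf='SFSWNMNI' cursor=8
After op 3 (insert('N')): buf='SFSWNMNIN' cursor=9
After op 4 (backspace): buf='SFSWNMNI' cursor=8
After op 5 (delete): buf='SFSWNMNI' cursor=8
After op 6 (insert('X')): buf='SFSWNMNIX' cursor=9
After op 7 (backspace): buf='SFSWNMNI' cursor=8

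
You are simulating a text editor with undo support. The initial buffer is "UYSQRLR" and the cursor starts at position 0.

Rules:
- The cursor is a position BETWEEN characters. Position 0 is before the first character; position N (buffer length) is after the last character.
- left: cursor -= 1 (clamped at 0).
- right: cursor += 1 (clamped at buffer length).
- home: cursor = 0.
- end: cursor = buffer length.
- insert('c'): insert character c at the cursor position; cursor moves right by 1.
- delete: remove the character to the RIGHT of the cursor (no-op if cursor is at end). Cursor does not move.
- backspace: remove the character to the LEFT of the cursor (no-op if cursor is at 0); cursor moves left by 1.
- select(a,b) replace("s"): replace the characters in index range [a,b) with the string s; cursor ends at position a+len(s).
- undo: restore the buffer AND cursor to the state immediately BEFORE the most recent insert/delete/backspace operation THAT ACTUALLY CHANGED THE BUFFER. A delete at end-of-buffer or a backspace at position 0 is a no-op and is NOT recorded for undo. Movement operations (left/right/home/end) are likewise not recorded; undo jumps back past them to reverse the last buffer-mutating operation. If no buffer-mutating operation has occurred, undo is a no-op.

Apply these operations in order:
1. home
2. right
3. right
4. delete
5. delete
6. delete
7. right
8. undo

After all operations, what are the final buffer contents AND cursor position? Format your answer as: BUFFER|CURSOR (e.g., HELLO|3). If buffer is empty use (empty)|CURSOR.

After op 1 (home): buf='UYSQRLR' cursor=0
After op 2 (right): buf='UYSQRLR' cursor=1
After op 3 (right): buf='UYSQRLR' cursor=2
After op 4 (delete): buf='UYQRLR' cursor=2
After op 5 (delete): buf='UYRLR' cursor=2
After op 6 (delete): buf='UYLR' cursor=2
After op 7 (right): buf='UYLR' cursor=3
After op 8 (undo): buf='UYRLR' cursor=2

Answer: UYRLR|2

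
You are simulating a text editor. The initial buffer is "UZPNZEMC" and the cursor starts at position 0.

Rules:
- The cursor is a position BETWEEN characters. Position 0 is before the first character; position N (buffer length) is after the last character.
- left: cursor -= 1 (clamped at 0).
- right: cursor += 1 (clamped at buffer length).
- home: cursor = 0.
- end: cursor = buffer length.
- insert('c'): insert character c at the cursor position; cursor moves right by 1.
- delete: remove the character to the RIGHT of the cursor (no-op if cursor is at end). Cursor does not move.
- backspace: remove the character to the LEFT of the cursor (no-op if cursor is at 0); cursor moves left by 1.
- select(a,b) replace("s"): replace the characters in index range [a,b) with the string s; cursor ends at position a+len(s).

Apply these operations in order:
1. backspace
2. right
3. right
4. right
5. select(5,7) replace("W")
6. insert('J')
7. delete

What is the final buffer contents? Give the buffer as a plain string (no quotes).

Answer: UZPNZWJ

Derivation:
After op 1 (backspace): buf='UZPNZEMC' cursor=0
After op 2 (right): buf='UZPNZEMC' cursor=1
After op 3 (right): buf='UZPNZEMC' cursor=2
After op 4 (right): buf='UZPNZEMC' cursor=3
After op 5 (select(5,7) replace("W")): buf='UZPNZWC' cursor=6
After op 6 (insert('J')): buf='UZPNZWJC' cursor=7
After op 7 (delete): buf='UZPNZWJ' cursor=7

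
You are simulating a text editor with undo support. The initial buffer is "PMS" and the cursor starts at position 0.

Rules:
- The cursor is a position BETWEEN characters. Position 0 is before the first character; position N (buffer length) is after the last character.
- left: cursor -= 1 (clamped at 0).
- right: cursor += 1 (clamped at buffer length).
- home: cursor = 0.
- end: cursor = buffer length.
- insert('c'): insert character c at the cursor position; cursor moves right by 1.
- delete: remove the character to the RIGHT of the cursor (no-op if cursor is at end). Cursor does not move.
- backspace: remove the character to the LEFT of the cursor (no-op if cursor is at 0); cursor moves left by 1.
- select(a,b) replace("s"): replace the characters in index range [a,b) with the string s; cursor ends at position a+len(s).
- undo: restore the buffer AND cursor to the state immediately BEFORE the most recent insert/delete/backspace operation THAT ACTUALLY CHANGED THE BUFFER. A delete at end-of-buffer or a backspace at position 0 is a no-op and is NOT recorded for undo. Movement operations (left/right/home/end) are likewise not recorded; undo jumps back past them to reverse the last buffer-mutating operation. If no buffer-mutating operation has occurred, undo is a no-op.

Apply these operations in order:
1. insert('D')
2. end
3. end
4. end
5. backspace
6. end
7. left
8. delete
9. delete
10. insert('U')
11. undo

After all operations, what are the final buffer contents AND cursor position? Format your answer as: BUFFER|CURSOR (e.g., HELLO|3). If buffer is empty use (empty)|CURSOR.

After op 1 (insert('D')): buf='DPMS' cursor=1
After op 2 (end): buf='DPMS' cursor=4
After op 3 (end): buf='DPMS' cursor=4
After op 4 (end): buf='DPMS' cursor=4
After op 5 (backspace): buf='DPM' cursor=3
After op 6 (end): buf='DPM' cursor=3
After op 7 (left): buf='DPM' cursor=2
After op 8 (delete): buf='DP' cursor=2
After op 9 (delete): buf='DP' cursor=2
After op 10 (insert('U')): buf='DPU' cursor=3
After op 11 (undo): buf='DP' cursor=2

Answer: DP|2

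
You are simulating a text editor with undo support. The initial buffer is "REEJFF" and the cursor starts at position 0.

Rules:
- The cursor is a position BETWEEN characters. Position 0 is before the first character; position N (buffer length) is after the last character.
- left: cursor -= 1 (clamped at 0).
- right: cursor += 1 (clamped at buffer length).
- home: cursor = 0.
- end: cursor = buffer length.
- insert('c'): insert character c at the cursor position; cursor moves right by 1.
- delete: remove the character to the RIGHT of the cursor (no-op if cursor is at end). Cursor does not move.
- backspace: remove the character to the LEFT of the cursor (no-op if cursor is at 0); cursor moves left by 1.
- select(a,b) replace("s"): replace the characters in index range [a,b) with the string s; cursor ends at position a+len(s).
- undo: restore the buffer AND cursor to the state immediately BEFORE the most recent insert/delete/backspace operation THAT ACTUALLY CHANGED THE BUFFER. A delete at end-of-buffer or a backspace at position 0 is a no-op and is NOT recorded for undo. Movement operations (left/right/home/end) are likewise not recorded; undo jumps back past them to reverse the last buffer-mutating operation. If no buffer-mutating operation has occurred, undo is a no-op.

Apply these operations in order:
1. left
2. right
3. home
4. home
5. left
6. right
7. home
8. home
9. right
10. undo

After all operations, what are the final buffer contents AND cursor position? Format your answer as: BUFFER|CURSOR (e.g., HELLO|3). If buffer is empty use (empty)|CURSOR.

After op 1 (left): buf='REEJFF' cursor=0
After op 2 (right): buf='REEJFF' cursor=1
After op 3 (home): buf='REEJFF' cursor=0
After op 4 (home): buf='REEJFF' cursor=0
After op 5 (left): buf='REEJFF' cursor=0
After op 6 (right): buf='REEJFF' cursor=1
After op 7 (home): buf='REEJFF' cursor=0
After op 8 (home): buf='REEJFF' cursor=0
After op 9 (right): buf='REEJFF' cursor=1
After op 10 (undo): buf='REEJFF' cursor=1

Answer: REEJFF|1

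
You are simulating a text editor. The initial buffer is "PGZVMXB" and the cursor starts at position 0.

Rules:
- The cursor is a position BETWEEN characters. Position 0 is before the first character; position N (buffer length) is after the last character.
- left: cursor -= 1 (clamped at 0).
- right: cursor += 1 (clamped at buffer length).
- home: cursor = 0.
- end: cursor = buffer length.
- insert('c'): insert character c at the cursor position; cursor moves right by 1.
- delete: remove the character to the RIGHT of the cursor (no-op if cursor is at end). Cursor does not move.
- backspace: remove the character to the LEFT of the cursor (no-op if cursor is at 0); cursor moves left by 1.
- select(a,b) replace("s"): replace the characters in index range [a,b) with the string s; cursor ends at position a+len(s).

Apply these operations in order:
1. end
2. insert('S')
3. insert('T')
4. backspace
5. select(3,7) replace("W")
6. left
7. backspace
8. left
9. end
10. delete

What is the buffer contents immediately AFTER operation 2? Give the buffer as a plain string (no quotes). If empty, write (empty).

After op 1 (end): buf='PGZVMXB' cursor=7
After op 2 (insert('S')): buf='PGZVMXBS' cursor=8

Answer: PGZVMXBS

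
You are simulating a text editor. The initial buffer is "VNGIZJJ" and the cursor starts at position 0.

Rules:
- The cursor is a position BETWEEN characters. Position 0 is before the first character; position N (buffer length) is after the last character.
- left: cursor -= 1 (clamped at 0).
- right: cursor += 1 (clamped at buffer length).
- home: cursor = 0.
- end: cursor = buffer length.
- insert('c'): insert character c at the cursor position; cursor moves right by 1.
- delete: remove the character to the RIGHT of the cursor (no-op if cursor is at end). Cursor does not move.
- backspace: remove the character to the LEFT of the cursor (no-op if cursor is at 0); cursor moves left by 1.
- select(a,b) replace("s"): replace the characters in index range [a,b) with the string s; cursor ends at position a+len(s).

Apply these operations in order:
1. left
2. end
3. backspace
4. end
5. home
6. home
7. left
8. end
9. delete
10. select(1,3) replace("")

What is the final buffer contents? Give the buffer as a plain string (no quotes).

Answer: VIZJ

Derivation:
After op 1 (left): buf='VNGIZJJ' cursor=0
After op 2 (end): buf='VNGIZJJ' cursor=7
After op 3 (backspace): buf='VNGIZJ' cursor=6
After op 4 (end): buf='VNGIZJ' cursor=6
After op 5 (home): buf='VNGIZJ' cursor=0
After op 6 (home): buf='VNGIZJ' cursor=0
After op 7 (left): buf='VNGIZJ' cursor=0
After op 8 (end): buf='VNGIZJ' cursor=6
After op 9 (delete): buf='VNGIZJ' cursor=6
After op 10 (select(1,3) replace("")): buf='VIZJ' cursor=1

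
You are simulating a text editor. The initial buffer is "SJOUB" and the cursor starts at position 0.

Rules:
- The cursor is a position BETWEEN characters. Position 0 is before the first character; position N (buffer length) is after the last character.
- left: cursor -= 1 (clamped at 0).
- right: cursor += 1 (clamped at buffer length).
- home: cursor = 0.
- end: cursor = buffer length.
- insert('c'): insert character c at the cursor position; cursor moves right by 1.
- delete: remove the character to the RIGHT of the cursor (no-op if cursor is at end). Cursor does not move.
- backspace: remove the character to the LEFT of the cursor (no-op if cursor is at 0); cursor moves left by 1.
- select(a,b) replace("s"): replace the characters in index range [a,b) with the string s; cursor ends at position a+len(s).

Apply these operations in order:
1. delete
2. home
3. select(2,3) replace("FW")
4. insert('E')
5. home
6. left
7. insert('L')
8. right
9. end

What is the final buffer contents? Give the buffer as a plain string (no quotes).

Answer: LJOFWEB

Derivation:
After op 1 (delete): buf='JOUB' cursor=0
After op 2 (home): buf='JOUB' cursor=0
After op 3 (select(2,3) replace("FW")): buf='JOFWB' cursor=4
After op 4 (insert('E')): buf='JOFWEB' cursor=5
After op 5 (home): buf='JOFWEB' cursor=0
After op 6 (left): buf='JOFWEB' cursor=0
After op 7 (insert('L')): buf='LJOFWEB' cursor=1
After op 8 (right): buf='LJOFWEB' cursor=2
After op 9 (end): buf='LJOFWEB' cursor=7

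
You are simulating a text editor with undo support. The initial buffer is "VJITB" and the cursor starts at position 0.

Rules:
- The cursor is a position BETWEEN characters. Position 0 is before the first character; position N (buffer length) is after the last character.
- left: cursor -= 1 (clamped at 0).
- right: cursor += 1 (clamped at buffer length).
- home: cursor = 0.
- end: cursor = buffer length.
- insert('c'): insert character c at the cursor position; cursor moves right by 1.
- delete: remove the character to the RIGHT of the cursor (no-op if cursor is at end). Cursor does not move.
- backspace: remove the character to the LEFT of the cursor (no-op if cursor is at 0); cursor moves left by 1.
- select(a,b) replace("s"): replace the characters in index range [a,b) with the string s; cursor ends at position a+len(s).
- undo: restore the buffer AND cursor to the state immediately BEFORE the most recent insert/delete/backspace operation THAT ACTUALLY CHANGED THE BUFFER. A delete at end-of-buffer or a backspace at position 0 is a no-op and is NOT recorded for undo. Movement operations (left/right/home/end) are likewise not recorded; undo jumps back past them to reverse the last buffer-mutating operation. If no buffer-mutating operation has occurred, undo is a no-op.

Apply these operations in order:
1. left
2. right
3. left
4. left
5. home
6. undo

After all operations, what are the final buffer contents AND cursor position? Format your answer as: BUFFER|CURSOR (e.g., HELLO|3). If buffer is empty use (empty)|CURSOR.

After op 1 (left): buf='VJITB' cursor=0
After op 2 (right): buf='VJITB' cursor=1
After op 3 (left): buf='VJITB' cursor=0
After op 4 (left): buf='VJITB' cursor=0
After op 5 (home): buf='VJITB' cursor=0
After op 6 (undo): buf='VJITB' cursor=0

Answer: VJITB|0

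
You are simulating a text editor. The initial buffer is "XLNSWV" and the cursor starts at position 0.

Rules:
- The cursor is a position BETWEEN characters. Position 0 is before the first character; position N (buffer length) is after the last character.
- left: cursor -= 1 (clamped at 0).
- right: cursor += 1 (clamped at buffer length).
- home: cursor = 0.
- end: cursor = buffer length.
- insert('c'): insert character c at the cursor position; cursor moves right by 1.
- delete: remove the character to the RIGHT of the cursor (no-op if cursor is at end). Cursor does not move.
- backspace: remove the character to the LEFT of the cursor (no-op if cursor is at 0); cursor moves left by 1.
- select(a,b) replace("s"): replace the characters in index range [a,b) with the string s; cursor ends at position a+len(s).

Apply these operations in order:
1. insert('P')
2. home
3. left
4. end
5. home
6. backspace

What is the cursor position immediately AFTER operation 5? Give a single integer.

Answer: 0

Derivation:
After op 1 (insert('P')): buf='PXLNSWV' cursor=1
After op 2 (home): buf='PXLNSWV' cursor=0
After op 3 (left): buf='PXLNSWV' cursor=0
After op 4 (end): buf='PXLNSWV' cursor=7
After op 5 (home): buf='PXLNSWV' cursor=0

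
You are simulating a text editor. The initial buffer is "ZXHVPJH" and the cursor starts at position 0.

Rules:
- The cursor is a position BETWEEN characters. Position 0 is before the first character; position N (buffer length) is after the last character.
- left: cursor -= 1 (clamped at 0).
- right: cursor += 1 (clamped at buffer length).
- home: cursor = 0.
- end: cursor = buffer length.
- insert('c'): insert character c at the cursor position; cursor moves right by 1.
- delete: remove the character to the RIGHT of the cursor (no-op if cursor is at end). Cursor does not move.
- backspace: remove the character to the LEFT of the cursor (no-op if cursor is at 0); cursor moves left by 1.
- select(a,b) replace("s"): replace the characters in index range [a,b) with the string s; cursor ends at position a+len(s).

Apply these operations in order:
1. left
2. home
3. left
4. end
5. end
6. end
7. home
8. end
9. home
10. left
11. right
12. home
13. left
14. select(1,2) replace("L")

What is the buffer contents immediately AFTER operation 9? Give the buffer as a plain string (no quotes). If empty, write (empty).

After op 1 (left): buf='ZXHVPJH' cursor=0
After op 2 (home): buf='ZXHVPJH' cursor=0
After op 3 (left): buf='ZXHVPJH' cursor=0
After op 4 (end): buf='ZXHVPJH' cursor=7
After op 5 (end): buf='ZXHVPJH' cursor=7
After op 6 (end): buf='ZXHVPJH' cursor=7
After op 7 (home): buf='ZXHVPJH' cursor=0
After op 8 (end): buf='ZXHVPJH' cursor=7
After op 9 (home): buf='ZXHVPJH' cursor=0

Answer: ZXHVPJH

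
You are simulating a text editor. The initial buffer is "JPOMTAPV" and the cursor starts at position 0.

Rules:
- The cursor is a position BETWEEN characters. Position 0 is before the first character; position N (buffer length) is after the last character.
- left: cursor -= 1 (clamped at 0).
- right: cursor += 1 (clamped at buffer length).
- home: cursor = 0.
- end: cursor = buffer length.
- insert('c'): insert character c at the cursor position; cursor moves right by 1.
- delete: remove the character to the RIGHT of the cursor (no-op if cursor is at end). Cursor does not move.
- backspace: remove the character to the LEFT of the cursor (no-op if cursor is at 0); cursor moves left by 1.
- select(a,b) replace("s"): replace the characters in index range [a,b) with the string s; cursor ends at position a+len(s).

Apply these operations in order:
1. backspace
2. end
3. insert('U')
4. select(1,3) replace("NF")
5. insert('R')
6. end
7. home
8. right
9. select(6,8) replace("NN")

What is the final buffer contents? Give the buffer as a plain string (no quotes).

Answer: JNFRMTNNVU

Derivation:
After op 1 (backspace): buf='JPOMTAPV' cursor=0
After op 2 (end): buf='JPOMTAPV' cursor=8
After op 3 (insert('U')): buf='JPOMTAPVU' cursor=9
After op 4 (select(1,3) replace("NF")): buf='JNFMTAPVU' cursor=3
After op 5 (insert('R')): buf='JNFRMTAPVU' cursor=4
After op 6 (end): buf='JNFRMTAPVU' cursor=10
After op 7 (home): buf='JNFRMTAPVU' cursor=0
After op 8 (right): buf='JNFRMTAPVU' cursor=1
After op 9 (select(6,8) replace("NN")): buf='JNFRMTNNVU' cursor=8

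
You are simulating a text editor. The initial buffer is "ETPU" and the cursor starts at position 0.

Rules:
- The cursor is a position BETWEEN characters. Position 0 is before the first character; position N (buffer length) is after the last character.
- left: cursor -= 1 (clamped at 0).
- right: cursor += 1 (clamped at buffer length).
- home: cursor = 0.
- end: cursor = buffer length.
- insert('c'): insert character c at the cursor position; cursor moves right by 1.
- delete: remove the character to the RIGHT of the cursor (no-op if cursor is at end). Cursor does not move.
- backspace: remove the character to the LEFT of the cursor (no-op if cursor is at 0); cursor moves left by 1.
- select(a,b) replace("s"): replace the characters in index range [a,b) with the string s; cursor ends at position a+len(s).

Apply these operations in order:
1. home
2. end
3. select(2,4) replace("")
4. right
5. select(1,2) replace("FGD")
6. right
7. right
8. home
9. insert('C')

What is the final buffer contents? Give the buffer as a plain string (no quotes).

Answer: CEFGD

Derivation:
After op 1 (home): buf='ETPU' cursor=0
After op 2 (end): buf='ETPU' cursor=4
After op 3 (select(2,4) replace("")): buf='ET' cursor=2
After op 4 (right): buf='ET' cursor=2
After op 5 (select(1,2) replace("FGD")): buf='EFGD' cursor=4
After op 6 (right): buf='EFGD' cursor=4
After op 7 (right): buf='EFGD' cursor=4
After op 8 (home): buf='EFGD' cursor=0
After op 9 (insert('C')): buf='CEFGD' cursor=1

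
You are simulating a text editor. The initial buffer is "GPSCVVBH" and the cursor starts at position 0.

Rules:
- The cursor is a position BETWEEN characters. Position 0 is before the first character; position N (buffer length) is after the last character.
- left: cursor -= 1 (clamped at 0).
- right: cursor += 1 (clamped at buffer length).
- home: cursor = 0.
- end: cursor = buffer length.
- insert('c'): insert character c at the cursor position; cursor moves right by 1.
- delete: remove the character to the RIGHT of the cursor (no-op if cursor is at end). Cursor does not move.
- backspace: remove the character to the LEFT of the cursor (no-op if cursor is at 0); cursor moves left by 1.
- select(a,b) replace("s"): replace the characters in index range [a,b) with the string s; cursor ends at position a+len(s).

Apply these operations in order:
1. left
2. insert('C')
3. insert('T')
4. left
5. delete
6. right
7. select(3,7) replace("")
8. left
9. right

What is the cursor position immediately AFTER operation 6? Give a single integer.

Answer: 2

Derivation:
After op 1 (left): buf='GPSCVVBH' cursor=0
After op 2 (insert('C')): buf='CGPSCVVBH' cursor=1
After op 3 (insert('T')): buf='CTGPSCVVBH' cursor=2
After op 4 (left): buf='CTGPSCVVBH' cursor=1
After op 5 (delete): buf='CGPSCVVBH' cursor=1
After op 6 (right): buf='CGPSCVVBH' cursor=2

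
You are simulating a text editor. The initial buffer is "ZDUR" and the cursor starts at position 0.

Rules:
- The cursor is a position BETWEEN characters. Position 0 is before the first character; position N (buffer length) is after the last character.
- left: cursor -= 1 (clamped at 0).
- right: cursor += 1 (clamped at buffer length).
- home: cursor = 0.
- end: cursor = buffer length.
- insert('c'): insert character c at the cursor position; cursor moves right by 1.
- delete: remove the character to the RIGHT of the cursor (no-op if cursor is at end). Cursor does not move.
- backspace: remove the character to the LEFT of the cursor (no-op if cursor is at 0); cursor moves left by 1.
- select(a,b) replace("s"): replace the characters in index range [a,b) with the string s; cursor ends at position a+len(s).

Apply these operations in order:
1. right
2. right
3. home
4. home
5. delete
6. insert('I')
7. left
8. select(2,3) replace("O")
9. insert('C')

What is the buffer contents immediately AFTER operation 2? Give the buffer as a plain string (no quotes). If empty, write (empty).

After op 1 (right): buf='ZDUR' cursor=1
After op 2 (right): buf='ZDUR' cursor=2

Answer: ZDUR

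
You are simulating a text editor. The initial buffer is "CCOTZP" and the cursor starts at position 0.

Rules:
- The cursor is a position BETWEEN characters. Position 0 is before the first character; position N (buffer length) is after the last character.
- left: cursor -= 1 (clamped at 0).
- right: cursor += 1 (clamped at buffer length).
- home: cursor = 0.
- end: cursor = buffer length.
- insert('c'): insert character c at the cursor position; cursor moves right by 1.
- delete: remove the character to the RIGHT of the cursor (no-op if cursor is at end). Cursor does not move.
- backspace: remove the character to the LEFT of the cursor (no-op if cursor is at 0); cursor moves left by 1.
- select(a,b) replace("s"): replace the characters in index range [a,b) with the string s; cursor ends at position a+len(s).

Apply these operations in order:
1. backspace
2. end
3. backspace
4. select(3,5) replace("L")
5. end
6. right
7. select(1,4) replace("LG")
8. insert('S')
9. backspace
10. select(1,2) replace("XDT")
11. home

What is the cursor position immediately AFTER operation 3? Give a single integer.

Answer: 5

Derivation:
After op 1 (backspace): buf='CCOTZP' cursor=0
After op 2 (end): buf='CCOTZP' cursor=6
After op 3 (backspace): buf='CCOTZ' cursor=5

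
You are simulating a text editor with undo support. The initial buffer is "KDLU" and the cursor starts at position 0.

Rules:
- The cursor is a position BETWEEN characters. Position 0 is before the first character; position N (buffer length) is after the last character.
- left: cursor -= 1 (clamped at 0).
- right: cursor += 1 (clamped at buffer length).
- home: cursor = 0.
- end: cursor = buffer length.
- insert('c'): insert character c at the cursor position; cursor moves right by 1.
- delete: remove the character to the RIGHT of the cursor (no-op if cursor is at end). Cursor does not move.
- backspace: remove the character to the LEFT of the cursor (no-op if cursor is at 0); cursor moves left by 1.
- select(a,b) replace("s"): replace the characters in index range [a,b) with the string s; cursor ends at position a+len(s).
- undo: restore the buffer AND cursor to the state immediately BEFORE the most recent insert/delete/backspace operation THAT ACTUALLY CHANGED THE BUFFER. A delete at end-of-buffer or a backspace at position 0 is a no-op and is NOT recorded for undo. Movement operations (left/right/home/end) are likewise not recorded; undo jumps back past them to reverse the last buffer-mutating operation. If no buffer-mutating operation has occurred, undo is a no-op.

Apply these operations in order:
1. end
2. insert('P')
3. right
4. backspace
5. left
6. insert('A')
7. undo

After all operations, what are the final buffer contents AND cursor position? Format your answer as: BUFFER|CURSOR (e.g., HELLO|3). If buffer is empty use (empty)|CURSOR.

Answer: KDLU|3

Derivation:
After op 1 (end): buf='KDLU' cursor=4
After op 2 (insert('P')): buf='KDLUP' cursor=5
After op 3 (right): buf='KDLUP' cursor=5
After op 4 (backspace): buf='KDLU' cursor=4
After op 5 (left): buf='KDLU' cursor=3
After op 6 (insert('A')): buf='KDLAU' cursor=4
After op 7 (undo): buf='KDLU' cursor=3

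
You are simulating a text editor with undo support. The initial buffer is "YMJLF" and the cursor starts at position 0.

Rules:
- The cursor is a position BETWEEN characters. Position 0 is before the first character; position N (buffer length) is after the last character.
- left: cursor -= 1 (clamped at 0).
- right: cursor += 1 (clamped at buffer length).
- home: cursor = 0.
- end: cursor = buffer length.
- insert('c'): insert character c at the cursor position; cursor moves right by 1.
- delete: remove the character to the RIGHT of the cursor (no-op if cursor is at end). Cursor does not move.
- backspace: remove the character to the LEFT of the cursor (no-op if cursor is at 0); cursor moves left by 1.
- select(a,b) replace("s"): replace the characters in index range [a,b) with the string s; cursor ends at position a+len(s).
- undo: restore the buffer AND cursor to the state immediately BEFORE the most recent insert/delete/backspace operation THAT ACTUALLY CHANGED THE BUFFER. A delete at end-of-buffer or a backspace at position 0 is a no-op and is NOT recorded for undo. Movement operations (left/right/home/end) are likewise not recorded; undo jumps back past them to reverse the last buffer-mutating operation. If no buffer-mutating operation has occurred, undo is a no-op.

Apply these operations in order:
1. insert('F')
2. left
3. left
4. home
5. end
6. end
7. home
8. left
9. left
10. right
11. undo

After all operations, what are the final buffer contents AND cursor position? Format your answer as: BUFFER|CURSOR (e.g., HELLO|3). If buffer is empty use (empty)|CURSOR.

Answer: YMJLF|0

Derivation:
After op 1 (insert('F')): buf='FYMJLF' cursor=1
After op 2 (left): buf='FYMJLF' cursor=0
After op 3 (left): buf='FYMJLF' cursor=0
After op 4 (home): buf='FYMJLF' cursor=0
After op 5 (end): buf='FYMJLF' cursor=6
After op 6 (end): buf='FYMJLF' cursor=6
After op 7 (home): buf='FYMJLF' cursor=0
After op 8 (left): buf='FYMJLF' cursor=0
After op 9 (left): buf='FYMJLF' cursor=0
After op 10 (right): buf='FYMJLF' cursor=1
After op 11 (undo): buf='YMJLF' cursor=0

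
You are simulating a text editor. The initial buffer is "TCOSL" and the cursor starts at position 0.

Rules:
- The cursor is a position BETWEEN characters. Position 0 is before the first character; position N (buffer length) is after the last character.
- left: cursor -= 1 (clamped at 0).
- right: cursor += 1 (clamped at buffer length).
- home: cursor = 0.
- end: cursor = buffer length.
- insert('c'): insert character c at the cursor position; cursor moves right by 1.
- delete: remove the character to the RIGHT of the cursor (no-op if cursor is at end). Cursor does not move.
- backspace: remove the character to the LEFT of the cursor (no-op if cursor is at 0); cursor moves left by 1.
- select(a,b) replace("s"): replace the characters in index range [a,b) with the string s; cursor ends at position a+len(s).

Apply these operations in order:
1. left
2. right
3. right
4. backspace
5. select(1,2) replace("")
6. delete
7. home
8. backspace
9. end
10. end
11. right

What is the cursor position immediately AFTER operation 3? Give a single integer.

After op 1 (left): buf='TCOSL' cursor=0
After op 2 (right): buf='TCOSL' cursor=1
After op 3 (right): buf='TCOSL' cursor=2

Answer: 2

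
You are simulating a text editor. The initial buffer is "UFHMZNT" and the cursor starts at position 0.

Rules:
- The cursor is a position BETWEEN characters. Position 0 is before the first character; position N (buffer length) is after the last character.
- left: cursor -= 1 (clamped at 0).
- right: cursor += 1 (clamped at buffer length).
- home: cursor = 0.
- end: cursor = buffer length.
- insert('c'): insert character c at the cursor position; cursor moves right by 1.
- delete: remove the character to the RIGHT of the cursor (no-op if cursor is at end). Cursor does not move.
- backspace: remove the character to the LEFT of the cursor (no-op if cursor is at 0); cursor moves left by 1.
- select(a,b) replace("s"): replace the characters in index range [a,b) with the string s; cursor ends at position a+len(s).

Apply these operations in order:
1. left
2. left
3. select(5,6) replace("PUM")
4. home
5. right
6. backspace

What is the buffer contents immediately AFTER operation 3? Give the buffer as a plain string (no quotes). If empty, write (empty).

After op 1 (left): buf='UFHMZNT' cursor=0
After op 2 (left): buf='UFHMZNT' cursor=0
After op 3 (select(5,6) replace("PUM")): buf='UFHMZPUMT' cursor=8

Answer: UFHMZPUMT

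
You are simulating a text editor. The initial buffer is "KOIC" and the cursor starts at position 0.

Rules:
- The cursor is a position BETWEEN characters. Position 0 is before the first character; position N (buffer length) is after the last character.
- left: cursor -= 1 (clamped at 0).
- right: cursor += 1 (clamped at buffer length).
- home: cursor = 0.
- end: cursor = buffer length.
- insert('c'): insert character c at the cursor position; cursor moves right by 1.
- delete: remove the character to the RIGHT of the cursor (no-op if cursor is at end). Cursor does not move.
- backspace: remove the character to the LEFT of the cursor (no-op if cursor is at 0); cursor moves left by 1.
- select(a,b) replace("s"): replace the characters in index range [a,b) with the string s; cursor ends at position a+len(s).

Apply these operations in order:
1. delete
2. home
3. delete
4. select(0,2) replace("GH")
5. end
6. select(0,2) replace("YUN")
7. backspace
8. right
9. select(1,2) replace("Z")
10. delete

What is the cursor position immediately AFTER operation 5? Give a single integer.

Answer: 2

Derivation:
After op 1 (delete): buf='OIC' cursor=0
After op 2 (home): buf='OIC' cursor=0
After op 3 (delete): buf='IC' cursor=0
After op 4 (select(0,2) replace("GH")): buf='GH' cursor=2
After op 5 (end): buf='GH' cursor=2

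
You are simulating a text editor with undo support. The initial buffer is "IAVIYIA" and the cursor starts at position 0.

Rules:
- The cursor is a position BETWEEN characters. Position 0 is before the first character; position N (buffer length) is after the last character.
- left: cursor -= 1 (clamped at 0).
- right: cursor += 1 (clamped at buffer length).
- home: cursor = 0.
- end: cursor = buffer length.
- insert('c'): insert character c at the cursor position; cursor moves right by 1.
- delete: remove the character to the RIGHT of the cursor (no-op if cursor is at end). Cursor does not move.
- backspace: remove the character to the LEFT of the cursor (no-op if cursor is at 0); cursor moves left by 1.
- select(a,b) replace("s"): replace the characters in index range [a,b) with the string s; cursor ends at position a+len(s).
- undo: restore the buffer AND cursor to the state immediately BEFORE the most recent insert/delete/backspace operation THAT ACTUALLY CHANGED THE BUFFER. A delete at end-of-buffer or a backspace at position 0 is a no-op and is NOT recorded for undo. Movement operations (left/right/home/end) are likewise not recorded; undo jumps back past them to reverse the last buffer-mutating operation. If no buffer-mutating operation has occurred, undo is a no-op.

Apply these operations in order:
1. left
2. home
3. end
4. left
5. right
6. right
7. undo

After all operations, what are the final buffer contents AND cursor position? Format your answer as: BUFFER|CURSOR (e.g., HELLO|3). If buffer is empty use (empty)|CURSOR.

After op 1 (left): buf='IAVIYIA' cursor=0
After op 2 (home): buf='IAVIYIA' cursor=0
After op 3 (end): buf='IAVIYIA' cursor=7
After op 4 (left): buf='IAVIYIA' cursor=6
After op 5 (right): buf='IAVIYIA' cursor=7
After op 6 (right): buf='IAVIYIA' cursor=7
After op 7 (undo): buf='IAVIYIA' cursor=7

Answer: IAVIYIA|7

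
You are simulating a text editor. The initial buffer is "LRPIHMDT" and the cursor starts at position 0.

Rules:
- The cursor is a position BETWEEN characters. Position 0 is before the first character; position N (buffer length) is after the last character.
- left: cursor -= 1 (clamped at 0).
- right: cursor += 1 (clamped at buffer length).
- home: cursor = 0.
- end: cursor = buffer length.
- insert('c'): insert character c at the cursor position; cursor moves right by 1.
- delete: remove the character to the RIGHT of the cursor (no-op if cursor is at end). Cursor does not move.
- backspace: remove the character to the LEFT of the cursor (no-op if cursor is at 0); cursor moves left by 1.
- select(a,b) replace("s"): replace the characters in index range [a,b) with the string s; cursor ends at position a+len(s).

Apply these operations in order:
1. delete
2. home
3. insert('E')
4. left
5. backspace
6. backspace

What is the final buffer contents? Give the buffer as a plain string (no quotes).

Answer: ERPIHMDT

Derivation:
After op 1 (delete): buf='RPIHMDT' cursor=0
After op 2 (home): buf='RPIHMDT' cursor=0
After op 3 (insert('E')): buf='ERPIHMDT' cursor=1
After op 4 (left): buf='ERPIHMDT' cursor=0
After op 5 (backspace): buf='ERPIHMDT' cursor=0
After op 6 (backspace): buf='ERPIHMDT' cursor=0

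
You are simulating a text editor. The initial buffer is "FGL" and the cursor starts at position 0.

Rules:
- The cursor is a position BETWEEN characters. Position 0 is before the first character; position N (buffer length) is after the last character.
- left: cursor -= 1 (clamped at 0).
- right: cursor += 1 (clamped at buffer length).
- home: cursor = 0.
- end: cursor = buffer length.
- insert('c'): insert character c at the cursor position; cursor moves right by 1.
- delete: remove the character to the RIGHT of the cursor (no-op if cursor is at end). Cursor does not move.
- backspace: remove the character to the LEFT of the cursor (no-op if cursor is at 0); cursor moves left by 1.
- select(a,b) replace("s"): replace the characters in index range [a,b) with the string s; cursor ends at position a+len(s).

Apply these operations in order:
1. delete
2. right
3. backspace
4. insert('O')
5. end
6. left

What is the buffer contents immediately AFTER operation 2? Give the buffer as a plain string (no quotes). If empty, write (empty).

After op 1 (delete): buf='GL' cursor=0
After op 2 (right): buf='GL' cursor=1

Answer: GL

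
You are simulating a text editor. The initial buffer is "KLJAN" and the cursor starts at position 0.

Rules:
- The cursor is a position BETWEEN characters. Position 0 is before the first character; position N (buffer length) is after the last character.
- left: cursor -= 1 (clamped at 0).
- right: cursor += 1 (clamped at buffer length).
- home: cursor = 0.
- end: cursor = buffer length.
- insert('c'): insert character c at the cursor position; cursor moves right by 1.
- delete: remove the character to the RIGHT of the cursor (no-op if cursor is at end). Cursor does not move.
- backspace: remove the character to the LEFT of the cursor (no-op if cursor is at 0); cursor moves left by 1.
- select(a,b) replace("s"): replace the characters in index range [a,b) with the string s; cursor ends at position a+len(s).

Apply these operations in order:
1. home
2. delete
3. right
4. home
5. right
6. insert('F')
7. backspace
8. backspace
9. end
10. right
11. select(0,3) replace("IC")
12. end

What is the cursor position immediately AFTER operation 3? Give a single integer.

Answer: 1

Derivation:
After op 1 (home): buf='KLJAN' cursor=0
After op 2 (delete): buf='LJAN' cursor=0
After op 3 (right): buf='LJAN' cursor=1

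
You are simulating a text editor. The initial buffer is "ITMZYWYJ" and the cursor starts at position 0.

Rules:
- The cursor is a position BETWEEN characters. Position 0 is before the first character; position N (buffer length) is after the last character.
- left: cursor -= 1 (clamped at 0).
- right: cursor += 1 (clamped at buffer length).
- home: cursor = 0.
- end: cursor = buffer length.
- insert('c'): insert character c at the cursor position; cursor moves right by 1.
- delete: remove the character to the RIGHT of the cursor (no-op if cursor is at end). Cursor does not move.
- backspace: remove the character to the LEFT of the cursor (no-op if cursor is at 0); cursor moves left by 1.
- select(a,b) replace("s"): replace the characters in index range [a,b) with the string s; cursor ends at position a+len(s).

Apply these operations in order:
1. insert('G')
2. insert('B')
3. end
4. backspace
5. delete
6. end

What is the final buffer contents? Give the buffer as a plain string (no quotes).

After op 1 (insert('G')): buf='GITMZYWYJ' cursor=1
After op 2 (insert('B')): buf='GBITMZYWYJ' cursor=2
After op 3 (end): buf='GBITMZYWYJ' cursor=10
After op 4 (backspace): buf='GBITMZYWY' cursor=9
After op 5 (delete): buf='GBITMZYWY' cursor=9
After op 6 (end): buf='GBITMZYWY' cursor=9

Answer: GBITMZYWY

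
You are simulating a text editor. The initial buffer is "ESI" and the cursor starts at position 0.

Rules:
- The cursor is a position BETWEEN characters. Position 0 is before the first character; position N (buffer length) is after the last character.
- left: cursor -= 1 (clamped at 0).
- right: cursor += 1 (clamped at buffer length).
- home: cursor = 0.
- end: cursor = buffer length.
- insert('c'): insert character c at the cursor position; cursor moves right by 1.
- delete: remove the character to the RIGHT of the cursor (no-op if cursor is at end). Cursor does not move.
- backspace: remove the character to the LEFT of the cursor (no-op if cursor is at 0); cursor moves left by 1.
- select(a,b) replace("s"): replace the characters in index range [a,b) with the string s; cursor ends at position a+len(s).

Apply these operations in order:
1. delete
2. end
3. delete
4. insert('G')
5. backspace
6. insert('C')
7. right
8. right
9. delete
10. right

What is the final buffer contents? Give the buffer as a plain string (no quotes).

Answer: SIC

Derivation:
After op 1 (delete): buf='SI' cursor=0
After op 2 (end): buf='SI' cursor=2
After op 3 (delete): buf='SI' cursor=2
After op 4 (insert('G')): buf='SIG' cursor=3
After op 5 (backspace): buf='SI' cursor=2
After op 6 (insert('C')): buf='SIC' cursor=3
After op 7 (right): buf='SIC' cursor=3
After op 8 (right): buf='SIC' cursor=3
After op 9 (delete): buf='SIC' cursor=3
After op 10 (right): buf='SIC' cursor=3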